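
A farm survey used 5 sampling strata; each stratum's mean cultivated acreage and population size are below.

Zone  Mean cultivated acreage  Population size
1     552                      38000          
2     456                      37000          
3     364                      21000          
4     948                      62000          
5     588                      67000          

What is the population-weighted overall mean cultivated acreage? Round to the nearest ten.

640

Σ Nₕ·x̄ₕ = 552×38000 + 456×37000 + 364×21000 + 948×62000 + 588×67000
  = 20976000 + 16872000 + 7644000 + 58776000 + 39396000 = 143664000
Σ Nₕ = 38000 + 37000 + 21000 + 62000 + 67000 = 225000
Overall mean = 143664000 / 225000 = 638.50667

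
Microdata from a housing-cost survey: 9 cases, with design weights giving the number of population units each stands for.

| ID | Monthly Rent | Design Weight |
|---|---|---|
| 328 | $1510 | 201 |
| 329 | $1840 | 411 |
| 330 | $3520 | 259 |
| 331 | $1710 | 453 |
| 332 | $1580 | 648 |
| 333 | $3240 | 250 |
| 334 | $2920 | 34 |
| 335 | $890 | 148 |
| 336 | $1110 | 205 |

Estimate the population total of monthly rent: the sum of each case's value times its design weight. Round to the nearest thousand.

5038000

Weighted total = 1510×201 + 1840×411 + 3520×259 + 1710×453 + 1580×648 + 3240×250 + 2920×34 + 890×148 + 1110×205
  = 5038450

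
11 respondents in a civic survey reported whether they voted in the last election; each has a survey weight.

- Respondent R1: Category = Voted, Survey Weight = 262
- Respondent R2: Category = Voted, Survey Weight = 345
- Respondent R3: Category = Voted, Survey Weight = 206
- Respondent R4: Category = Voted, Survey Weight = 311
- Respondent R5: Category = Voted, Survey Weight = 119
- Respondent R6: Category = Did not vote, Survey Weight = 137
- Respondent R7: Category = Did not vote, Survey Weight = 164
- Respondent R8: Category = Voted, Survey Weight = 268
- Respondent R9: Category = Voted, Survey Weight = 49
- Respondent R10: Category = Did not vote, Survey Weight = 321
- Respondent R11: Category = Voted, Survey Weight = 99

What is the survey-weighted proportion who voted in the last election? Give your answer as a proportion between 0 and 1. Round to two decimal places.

Sum of weights for 'Voted' = 262 + 345 + 206 + 311 + 119 + 268 + 49 + 99 = 1659
Total weight = 262 + 345 + 206 + 311 + 119 + 137 + 164 + 268 + 49 + 321 + 99 = 2281
Weighted proportion = 1659 / 2281 = 0.72731258

0.73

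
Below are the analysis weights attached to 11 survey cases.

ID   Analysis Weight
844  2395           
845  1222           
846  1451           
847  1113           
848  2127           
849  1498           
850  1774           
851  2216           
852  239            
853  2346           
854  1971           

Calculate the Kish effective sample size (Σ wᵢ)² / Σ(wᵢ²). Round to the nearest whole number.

Σ wᵢ = 2395 + 1222 + 1451 + 1113 + 2127 + 1498 + 1774 + 2216 + 239 + 2346 + 1971 = 18352
Σ wᵢ² = 34845022
n_eff = 18352² / 34845022 = 336795904 / 34845022 = 9.6655386

10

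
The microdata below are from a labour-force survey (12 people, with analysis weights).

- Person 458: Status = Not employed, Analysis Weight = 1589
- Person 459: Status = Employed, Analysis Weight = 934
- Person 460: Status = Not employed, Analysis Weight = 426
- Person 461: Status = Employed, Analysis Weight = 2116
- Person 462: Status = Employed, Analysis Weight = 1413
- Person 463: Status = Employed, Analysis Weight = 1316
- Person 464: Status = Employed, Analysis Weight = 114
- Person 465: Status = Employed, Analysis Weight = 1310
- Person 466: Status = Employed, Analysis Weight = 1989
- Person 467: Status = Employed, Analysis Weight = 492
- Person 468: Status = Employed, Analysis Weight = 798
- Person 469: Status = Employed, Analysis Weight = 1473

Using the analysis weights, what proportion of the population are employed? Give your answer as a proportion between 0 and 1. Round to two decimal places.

0.86

Sum of weights for 'Employed' = 934 + 2116 + 1413 + 1316 + 114 + 1310 + 1989 + 492 + 798 + 1473 = 11955
Total weight = 1589 + 934 + 426 + 2116 + 1413 + 1316 + 114 + 1310 + 1989 + 492 + 798 + 1473 = 13970
Weighted proportion = 11955 / 13970 = 0.85576235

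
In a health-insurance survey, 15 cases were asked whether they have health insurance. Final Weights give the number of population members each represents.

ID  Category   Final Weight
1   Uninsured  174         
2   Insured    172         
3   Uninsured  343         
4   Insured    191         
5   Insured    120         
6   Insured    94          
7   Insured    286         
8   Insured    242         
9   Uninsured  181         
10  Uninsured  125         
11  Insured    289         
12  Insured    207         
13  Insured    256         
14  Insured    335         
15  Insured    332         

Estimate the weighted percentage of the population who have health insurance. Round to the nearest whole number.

Sum of weights for 'Insured' = 172 + 191 + 120 + 94 + 286 + 242 + 289 + 207 + 256 + 335 + 332 = 2524
Total weight = 3347
Weighted proportion = 2524 / 3347 = 0.75410816 → 75.410816%

75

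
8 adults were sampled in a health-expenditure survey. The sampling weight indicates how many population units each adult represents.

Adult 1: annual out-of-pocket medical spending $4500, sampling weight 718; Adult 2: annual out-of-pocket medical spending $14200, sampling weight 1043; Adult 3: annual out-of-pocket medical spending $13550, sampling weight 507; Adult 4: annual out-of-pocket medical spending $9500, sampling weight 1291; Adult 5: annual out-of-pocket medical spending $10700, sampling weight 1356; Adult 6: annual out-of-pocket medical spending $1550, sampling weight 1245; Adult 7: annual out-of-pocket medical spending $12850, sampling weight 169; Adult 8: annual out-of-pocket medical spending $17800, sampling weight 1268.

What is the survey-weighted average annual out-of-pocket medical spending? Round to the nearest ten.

Weighted sum = 78356950
Sum of weights = 718 + 1043 + 507 + 1291 + 1356 + 1245 + 169 + 1268 = 7597
Weighted mean = 78356950 / 7597 = 10314.196

10310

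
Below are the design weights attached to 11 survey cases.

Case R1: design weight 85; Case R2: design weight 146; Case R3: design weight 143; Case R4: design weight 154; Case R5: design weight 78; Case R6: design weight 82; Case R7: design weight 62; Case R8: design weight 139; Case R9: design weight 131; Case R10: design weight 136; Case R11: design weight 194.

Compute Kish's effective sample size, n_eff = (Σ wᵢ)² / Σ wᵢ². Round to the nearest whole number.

Σ wᵢ = 85 + 146 + 143 + 154 + 78 + 82 + 62 + 139 + 131 + 136 + 194 = 1350
Σ wᵢ² = 181972
n_eff = 1350² / 181972 = 1822500 / 181972 = 10.015277

10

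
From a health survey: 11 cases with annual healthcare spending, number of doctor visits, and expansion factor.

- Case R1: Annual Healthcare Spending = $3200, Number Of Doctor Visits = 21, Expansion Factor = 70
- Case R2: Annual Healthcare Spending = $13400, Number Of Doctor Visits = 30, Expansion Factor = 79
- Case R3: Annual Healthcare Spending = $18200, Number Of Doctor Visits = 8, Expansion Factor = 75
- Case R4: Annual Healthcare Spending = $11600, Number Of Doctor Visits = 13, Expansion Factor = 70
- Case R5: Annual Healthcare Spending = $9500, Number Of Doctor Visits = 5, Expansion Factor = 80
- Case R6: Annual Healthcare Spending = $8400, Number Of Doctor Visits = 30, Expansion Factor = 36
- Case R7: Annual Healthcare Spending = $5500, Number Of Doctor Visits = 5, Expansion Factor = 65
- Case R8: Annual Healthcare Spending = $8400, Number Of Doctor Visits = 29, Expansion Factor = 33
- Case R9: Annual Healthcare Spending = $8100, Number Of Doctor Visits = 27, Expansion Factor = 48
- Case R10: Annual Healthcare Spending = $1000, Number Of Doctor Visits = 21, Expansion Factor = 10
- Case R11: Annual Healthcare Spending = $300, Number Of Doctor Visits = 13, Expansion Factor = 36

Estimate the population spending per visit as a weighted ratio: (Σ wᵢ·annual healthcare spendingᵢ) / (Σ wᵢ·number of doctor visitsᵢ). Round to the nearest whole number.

Σ wᵢ·y = 3200×70 + 13400×79 + 18200×75 + 11600×70 + 9500×80 + 8400×36 + 5500×65 + 8400×33 + 8100×48 + 1000×10 + 300×36
  = 224000 + 1058600 + 1365000 + 812000 + 760000 + 302400 + 357500 + 277200 + 388800 + 10000 + 10800 = 5566300
Σ wᵢ·x = 10086
Ratio = 5566300 / 10086 = 551.8838

552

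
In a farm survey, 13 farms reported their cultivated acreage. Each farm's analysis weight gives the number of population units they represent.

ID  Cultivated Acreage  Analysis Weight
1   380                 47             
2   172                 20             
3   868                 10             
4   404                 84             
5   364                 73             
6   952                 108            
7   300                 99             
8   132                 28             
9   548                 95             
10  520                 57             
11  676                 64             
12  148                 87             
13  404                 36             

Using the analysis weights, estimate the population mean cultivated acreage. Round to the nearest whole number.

Weighted sum = 379084
Sum of weights = 808
Weighted mean = 379084 / 808 = 469.16337

469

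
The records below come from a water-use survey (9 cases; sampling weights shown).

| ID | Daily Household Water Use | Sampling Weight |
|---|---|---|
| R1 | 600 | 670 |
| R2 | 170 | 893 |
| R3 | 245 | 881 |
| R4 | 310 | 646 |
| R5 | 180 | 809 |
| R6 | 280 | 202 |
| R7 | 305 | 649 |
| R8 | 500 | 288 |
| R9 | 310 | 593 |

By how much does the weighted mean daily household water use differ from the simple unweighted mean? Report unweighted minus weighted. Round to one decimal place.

20.7

Unweighted sum = 2900
Unweighted mean = 2900 / 9 = 322.22222
Weighted sum = 600×670 + 170×893 + 245×881 + 310×646 + 180×809 + 280×202 + 305×649 + 500×288 + 310×593
  = 1697870
Sum of weights = 670 + 893 + 881 + 646 + 809 + 202 + 649 + 288 + 593 = 5631
Weighted mean = 1697870 / 5631 = 301.52193
Difference (unweighted minus weighted) = 20.70029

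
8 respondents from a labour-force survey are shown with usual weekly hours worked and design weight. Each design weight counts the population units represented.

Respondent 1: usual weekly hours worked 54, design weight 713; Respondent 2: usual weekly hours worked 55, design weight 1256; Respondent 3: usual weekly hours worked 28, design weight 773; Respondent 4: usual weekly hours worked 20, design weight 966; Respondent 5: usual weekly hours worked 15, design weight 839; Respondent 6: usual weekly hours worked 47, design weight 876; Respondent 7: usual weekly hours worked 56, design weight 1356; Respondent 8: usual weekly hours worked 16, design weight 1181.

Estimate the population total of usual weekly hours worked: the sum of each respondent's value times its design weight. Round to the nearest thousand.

Weighted total = 297135

297000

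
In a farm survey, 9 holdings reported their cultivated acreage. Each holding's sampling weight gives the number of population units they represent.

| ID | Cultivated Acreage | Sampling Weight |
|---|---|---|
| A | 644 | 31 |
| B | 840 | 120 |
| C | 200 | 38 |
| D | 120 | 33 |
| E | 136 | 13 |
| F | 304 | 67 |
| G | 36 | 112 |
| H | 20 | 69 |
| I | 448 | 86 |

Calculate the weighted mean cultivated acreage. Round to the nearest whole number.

Weighted sum = 644×31 + 840×120 + 200×38 + 120×33 + 136×13 + 304×67 + 36×112 + 20×69 + 448×86
  = 19964 + 100800 + 7600 + 3960 + 1768 + 20368 + 4032 + 1380 + 38528 = 198400
Sum of weights = 31 + 120 + 38 + 33 + 13 + 67 + 112 + 69 + 86 = 569
Weighted mean = 198400 / 569 = 348.6819

349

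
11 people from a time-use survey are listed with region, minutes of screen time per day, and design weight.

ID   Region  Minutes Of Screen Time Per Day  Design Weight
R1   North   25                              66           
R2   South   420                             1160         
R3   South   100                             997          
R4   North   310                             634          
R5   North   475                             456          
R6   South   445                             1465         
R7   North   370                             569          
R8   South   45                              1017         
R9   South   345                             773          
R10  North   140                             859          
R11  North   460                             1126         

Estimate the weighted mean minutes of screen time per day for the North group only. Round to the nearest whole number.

North rows: R1, R4, R5, R7, R10, R11
Weighted sum = 25×66 + 310×634 + 475×456 + 370×569 + 140×859 + 460×1126
  = 1650 + 196540 + 216600 + 210530 + 120260 + 517960 = 1263540
Sum of weights = 66 + 634 + 456 + 569 + 859 + 1126 = 3710
Weighted mean = 1263540 / 3710 = 340.57682

341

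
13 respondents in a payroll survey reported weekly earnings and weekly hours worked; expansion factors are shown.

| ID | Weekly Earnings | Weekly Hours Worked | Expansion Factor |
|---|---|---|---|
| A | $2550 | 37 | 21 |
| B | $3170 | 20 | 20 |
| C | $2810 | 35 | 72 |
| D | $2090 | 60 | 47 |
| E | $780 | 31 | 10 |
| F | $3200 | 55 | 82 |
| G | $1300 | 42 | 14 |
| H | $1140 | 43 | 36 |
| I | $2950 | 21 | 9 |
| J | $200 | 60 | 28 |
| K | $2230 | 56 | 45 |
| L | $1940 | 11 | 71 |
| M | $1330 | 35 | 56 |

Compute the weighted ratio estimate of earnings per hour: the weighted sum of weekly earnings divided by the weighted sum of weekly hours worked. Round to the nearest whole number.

53

Σ wᵢ·y = 1091660
Σ wᵢ·x = 20603
Ratio = 1091660 / 20603 = 52.985488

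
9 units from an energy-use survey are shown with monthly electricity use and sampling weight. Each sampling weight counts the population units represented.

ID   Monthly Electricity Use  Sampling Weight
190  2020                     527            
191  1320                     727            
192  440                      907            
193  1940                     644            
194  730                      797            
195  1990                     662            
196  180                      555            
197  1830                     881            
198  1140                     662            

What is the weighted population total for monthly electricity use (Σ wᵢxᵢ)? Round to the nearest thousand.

8039000

Weighted total = 2020×527 + 1320×727 + 440×907 + 1940×644 + 730×797 + 1990×662 + 180×555 + 1830×881 + 1140×662
  = 8038620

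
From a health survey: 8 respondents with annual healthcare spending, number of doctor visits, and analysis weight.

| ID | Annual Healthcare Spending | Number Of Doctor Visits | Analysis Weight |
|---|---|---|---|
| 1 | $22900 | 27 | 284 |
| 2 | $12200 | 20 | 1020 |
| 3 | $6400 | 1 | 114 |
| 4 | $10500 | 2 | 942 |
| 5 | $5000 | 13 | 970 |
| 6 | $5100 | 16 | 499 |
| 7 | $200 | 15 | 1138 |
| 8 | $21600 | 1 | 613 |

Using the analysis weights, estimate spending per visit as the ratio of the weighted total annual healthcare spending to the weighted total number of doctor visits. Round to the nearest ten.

Σ wᵢ·y = 22900×284 + 12200×1020 + 6400×114 + 10500×942 + 5000×970 + 5100×499 + 200×1138 + 21600×613
  = 6503600 + 12444000 + 729600 + 9891000 + 4850000 + 2544900 + 227600 + 13240800 = 50431500
Σ wᵢ·x = 27×284 + 20×1020 + 1×114 + 2×942 + 13×970 + 16×499 + 15×1138 + 1×613
  = 7668 + 20400 + 114 + 1884 + 12610 + 7984 + 17070 + 613 = 68343
Ratio = 50431500 / 68343 = 737.91756

740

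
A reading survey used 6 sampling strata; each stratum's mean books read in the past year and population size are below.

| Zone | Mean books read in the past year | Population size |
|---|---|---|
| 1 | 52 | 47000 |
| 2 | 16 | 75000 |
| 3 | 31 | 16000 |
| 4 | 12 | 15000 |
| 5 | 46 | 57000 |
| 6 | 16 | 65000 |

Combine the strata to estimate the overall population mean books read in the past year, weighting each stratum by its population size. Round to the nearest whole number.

29

Σ Nₕ·x̄ₕ = 52×47000 + 16×75000 + 31×16000 + 12×15000 + 46×57000 + 16×65000
  = 7982000
Σ Nₕ = 275000
Overall mean = 7982000 / 275000 = 29.025455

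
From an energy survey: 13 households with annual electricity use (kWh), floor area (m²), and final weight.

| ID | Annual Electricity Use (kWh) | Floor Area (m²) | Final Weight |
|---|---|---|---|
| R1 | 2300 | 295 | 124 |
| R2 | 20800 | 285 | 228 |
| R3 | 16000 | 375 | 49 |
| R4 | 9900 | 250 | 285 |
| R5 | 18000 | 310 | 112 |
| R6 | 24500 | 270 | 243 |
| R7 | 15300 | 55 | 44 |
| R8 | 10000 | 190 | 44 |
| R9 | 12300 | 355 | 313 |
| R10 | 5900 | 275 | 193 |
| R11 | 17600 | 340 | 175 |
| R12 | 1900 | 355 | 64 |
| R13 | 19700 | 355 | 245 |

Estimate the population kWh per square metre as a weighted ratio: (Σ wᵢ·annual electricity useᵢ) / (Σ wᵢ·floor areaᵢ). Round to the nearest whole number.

Σ wᵢ·y = 30732500
Σ wᵢ·x = 635680
Ratio = 30732500 / 635680 = 48.345866

48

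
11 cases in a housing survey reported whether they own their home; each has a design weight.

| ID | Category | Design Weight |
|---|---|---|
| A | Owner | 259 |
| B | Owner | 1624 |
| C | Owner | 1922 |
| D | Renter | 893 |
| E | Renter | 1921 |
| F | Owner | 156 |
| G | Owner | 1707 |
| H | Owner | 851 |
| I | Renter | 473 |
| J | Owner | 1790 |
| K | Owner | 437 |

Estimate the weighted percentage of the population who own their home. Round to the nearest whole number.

73

Sum of weights for 'Owner' = 259 + 1624 + 1922 + 156 + 1707 + 851 + 1790 + 437 = 8746
Total weight = 12033
Weighted proportion = 8746 / 12033 = 0.72683454 → 72.683454%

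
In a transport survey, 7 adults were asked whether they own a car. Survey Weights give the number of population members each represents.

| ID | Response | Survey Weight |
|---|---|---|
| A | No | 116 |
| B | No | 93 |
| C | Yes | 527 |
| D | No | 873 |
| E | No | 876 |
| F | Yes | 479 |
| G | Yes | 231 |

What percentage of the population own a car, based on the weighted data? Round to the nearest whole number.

39

Sum of weights for 'Yes' = 527 + 479 + 231 = 1237
Total weight = 116 + 93 + 527 + 873 + 876 + 479 + 231 = 3195
Weighted proportion = 1237 / 3195 = 0.38716745 → 38.716745%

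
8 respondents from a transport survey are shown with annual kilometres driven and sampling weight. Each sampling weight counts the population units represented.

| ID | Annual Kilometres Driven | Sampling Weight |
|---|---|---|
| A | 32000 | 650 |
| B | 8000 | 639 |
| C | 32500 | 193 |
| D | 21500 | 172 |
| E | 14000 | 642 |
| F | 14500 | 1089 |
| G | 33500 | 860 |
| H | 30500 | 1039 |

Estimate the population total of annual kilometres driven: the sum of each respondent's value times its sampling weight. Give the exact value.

Weighted total = 32000×650 + 8000×639 + 32500×193 + 21500×172 + 14000×642 + 14500×1089 + 33500×860 + 30500×1039
  = 20800000 + 5112000 + 6272500 + 3698000 + 8988000 + 15790500 + 28810000 + 31689500 = 121160500

121160500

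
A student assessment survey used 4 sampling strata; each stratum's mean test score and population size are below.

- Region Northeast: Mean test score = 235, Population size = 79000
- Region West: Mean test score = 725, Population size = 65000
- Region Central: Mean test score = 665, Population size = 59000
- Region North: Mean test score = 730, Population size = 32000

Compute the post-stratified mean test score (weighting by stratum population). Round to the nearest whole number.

546

Σ Nₕ·x̄ₕ = 235×79000 + 725×65000 + 665×59000 + 730×32000
  = 18565000 + 47125000 + 39235000 + 23360000 = 128285000
Σ Nₕ = 79000 + 65000 + 59000 + 32000 = 235000
Overall mean = 128285000 / 235000 = 545.89362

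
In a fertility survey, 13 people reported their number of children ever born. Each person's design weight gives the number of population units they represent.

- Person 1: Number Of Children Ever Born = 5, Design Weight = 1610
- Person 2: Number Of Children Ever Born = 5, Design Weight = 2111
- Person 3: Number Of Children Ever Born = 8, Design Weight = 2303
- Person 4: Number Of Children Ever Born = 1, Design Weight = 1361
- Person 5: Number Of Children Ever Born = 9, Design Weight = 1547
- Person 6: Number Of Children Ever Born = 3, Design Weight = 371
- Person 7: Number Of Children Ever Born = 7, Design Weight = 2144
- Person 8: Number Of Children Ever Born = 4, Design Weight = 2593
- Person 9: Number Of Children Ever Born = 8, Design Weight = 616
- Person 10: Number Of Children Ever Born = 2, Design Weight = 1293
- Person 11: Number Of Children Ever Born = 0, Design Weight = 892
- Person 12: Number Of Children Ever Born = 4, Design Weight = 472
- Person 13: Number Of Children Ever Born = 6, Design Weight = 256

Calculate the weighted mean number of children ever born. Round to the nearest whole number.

5

Weighted sum = 89744
Sum of weights = 17569
Weighted mean = 89744 / 17569 = 5.1080881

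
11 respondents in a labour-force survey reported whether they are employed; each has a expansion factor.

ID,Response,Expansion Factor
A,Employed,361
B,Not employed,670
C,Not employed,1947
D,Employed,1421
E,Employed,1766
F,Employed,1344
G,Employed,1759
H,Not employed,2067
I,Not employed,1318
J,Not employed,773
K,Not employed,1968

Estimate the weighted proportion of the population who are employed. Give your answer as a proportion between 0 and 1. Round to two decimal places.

0.43

Sum of weights for 'Employed' = 361 + 1421 + 1766 + 1344 + 1759 = 6651
Total weight = 361 + 670 + 1947 + 1421 + 1766 + 1344 + 1759 + 2067 + 1318 + 773 + 1968 = 15394
Weighted proportion = 6651 / 15394 = 0.43205145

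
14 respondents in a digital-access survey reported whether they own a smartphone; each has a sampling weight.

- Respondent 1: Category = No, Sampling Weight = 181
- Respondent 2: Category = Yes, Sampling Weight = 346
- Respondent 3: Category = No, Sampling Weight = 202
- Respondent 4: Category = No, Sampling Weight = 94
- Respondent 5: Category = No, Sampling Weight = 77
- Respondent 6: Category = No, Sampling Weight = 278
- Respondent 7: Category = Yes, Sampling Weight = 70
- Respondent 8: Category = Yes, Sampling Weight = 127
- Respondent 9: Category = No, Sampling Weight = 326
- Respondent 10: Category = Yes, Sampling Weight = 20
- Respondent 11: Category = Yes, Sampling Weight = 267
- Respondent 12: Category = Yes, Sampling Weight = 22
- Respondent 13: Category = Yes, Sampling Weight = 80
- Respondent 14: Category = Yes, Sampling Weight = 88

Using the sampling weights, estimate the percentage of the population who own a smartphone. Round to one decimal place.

46.8

Sum of weights for 'Yes' = 346 + 70 + 127 + 20 + 267 + 22 + 80 + 88 = 1020
Total weight = 2178
Weighted proportion = 1020 / 2178 = 0.46831956 → 46.831956%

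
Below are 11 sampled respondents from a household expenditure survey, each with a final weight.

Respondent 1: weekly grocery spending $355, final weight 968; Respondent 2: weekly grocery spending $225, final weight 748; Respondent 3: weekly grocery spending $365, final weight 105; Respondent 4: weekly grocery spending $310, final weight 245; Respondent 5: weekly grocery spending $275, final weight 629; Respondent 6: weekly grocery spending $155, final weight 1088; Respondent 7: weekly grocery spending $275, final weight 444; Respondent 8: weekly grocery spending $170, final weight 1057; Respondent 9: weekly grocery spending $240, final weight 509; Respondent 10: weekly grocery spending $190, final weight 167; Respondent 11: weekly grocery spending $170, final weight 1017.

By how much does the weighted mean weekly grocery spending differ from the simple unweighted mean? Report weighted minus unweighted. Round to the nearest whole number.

Unweighted sum = 355 + 225 + 365 + 310 + 275 + 155 + 275 + 170 + 240 + 190 + 170 = 2730
Unweighted mean = 2730 / 11 = 248.18182
Weighted sum = 1596400
Sum of weights = 968 + 748 + 105 + 245 + 629 + 1088 + 444 + 1057 + 509 + 167 + 1017 = 6977
Weighted mean = 1596400 / 6977 = 228.80894
Difference (weighted minus unweighted) = -19.372875

-19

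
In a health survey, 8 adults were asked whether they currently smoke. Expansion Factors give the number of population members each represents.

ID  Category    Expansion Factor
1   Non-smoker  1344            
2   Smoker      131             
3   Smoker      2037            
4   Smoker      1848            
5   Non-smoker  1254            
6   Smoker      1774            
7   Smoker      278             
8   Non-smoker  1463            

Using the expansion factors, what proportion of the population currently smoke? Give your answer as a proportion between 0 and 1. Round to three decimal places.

Sum of weights for 'Smoker' = 131 + 2037 + 1848 + 1774 + 278 = 6068
Total weight = 1344 + 131 + 2037 + 1848 + 1254 + 1774 + 278 + 1463 = 10129
Weighted proportion = 6068 / 10129 = 0.59907197

0.599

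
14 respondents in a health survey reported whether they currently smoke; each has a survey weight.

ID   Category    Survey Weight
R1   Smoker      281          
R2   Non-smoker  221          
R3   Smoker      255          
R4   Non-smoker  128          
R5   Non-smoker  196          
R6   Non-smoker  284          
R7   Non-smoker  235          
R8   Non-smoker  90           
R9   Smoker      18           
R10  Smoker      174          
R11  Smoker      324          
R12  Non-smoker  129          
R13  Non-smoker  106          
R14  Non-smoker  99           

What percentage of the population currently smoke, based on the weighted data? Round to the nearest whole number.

Sum of weights for 'Smoker' = 281 + 255 + 18 + 174 + 324 = 1052
Total weight = 2540
Weighted proportion = 1052 / 2540 = 0.41417323 → 41.417323%

41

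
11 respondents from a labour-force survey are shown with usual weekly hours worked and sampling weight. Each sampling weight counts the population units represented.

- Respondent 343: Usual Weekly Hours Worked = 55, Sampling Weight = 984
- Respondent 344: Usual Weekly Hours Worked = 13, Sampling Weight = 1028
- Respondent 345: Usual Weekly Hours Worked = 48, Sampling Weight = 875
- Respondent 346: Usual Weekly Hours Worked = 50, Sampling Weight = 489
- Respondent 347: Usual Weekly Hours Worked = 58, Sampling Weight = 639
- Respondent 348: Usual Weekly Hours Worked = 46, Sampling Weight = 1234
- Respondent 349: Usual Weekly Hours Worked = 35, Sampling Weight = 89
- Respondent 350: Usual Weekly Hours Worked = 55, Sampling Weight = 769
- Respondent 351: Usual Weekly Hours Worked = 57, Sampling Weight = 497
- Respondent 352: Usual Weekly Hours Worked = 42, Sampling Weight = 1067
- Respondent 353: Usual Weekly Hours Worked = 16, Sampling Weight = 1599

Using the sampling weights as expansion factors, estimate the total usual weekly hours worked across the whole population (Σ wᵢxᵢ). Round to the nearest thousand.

372000

Weighted total = 55×984 + 13×1028 + 48×875 + 50×489 + 58×639 + 46×1234 + 35×89 + 55×769 + 57×497 + 42×1067 + 16×1599
  = 54120 + 13364 + 42000 + 24450 + 37062 + 56764 + 3115 + 42295 + 28329 + 44814 + 25584 = 371897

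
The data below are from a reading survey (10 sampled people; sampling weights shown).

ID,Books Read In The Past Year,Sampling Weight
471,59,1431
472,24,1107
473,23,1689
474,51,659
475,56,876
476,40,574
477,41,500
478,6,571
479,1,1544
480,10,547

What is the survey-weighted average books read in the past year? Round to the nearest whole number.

Weighted sum = 59×1431 + 24×1107 + 23×1689 + 51×659 + 56×876 + 40×574 + 41×500 + 6×571 + 1×1544 + 10×547
  = 84429 + 26568 + 38847 + 33609 + 49056 + 22960 + 20500 + 3426 + 1544 + 5470 = 286409
Sum of weights = 1431 + 1107 + 1689 + 659 + 876 + 574 + 500 + 571 + 1544 + 547 = 9498
Weighted mean = 286409 / 9498 = 30.154664

30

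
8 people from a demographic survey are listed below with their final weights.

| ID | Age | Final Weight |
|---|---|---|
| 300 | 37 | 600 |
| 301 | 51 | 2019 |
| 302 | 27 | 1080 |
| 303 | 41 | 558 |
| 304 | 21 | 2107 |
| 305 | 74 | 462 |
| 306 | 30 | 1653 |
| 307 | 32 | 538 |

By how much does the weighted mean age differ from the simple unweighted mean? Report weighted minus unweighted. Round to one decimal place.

-3.4

Unweighted sum = 37 + 51 + 27 + 41 + 21 + 74 + 30 + 32 = 313
Unweighted mean = 313 / 8 = 39.125
Weighted sum = 37×600 + 51×2019 + 27×1080 + 41×558 + 21×2107 + 74×462 + 30×1653 + 32×538
  = 322448
Sum of weights = 9017
Weighted mean = 322448 / 9017 = 35.760009
Difference (weighted minus unweighted) = -3.3649911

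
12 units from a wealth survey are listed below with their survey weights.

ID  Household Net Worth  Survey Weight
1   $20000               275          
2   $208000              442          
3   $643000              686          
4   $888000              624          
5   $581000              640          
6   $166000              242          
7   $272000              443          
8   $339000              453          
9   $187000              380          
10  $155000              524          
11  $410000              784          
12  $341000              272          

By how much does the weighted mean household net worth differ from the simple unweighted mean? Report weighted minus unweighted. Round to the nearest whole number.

55965

Unweighted sum = 4210000
Unweighted mean = 4210000 / 12 = 350833.33
Weighted sum = 20000×275 + 208000×442 + 643000×686 + 888000×624 + 581000×640 + 166000×242 + 272000×443 + 339000×453 + 187000×380 + 155000×524 + 410000×784 + 341000×272
  = 5500000 + 91936000 + 441098000 + 554112000 + 371840000 + 40172000 + 120496000 + 153567000 + 71060000 + 81220000 + 321440000 + 92752000 = 2345193000
Sum of weights = 275 + 442 + 686 + 624 + 640 + 242 + 443 + 453 + 380 + 524 + 784 + 272 = 5765
Weighted mean = 2345193000 / 5765 = 406798.44
Difference (weighted minus unweighted) = 55965.106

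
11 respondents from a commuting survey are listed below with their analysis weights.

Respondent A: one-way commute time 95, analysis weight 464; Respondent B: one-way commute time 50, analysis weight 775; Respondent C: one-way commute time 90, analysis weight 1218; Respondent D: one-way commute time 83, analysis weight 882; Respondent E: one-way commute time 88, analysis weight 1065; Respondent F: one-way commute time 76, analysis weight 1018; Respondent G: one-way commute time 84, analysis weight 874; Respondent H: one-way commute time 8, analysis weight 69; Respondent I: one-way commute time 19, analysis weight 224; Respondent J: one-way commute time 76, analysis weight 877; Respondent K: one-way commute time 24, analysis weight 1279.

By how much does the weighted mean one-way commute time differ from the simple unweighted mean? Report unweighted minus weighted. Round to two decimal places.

Unweighted sum = 693
Unweighted mean = 693 / 11 = 63
Weighted sum = 95×464 + 50×775 + 90×1218 + 83×882 + 88×1065 + 76×1018 + 84×874 + 8×69 + 19×224 + 76×877 + 24×1279
  = 44080 + 38750 + 109620 + 73206 + 93720 + 77368 + 73416 + 552 + 4256 + 66652 + 30696 = 612316
Sum of weights = 464 + 775 + 1218 + 882 + 1065 + 1018 + 874 + 69 + 224 + 877 + 1279 = 8745
Weighted mean = 612316 / 8745 = 70.018982
Difference (unweighted minus weighted) = -7.0189823

-7.02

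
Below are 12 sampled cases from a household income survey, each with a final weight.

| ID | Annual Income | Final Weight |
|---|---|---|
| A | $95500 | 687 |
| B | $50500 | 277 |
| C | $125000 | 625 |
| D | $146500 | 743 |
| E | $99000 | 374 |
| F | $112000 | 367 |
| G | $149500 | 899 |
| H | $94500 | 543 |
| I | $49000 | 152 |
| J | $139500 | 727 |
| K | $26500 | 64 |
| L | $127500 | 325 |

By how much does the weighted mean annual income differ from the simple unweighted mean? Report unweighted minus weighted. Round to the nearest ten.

Unweighted sum = 95500 + 50500 + 125000 + 146500 + 99000 + 112000 + 149500 + 94500 + 49000 + 139500 + 26500 + 127500 = 1215000
Unweighted mean = 1215000 / 12 = 101250
Weighted sum = 95500×687 + 50500×277 + 125000×625 + 146500×743 + 99000×374 + 112000×367 + 149500×899 + 94500×543 + 49000×152 + 139500×727 + 26500×64 + 127500×325
  = 65608500 + 13988500 + 78125000 + 108849500 + 37026000 + 41104000 + 134400500 + 51313500 + 7448000 + 101416500 + 1696000 + 41437500 = 682413500
Sum of weights = 5783
Weighted mean = 682413500 / 5783 = 118003.37
Difference (unweighted minus weighted) = -16753.372

-16750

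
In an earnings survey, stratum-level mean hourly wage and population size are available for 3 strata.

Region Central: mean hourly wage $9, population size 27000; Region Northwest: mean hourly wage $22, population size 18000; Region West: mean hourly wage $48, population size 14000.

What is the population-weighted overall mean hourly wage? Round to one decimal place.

22.2

Σ Nₕ·x̄ₕ = 9×27000 + 22×18000 + 48×14000
  = 243000 + 396000 + 672000 = 1311000
Σ Nₕ = 27000 + 18000 + 14000 = 59000
Overall mean = 1311000 / 59000 = 22.220339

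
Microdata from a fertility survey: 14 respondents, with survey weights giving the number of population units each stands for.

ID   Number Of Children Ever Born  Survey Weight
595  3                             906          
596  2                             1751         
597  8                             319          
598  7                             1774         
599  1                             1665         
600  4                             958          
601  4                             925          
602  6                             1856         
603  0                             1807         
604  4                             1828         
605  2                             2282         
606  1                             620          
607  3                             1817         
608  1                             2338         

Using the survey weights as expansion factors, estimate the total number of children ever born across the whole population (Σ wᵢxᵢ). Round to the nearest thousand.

Weighted total = 61808

62000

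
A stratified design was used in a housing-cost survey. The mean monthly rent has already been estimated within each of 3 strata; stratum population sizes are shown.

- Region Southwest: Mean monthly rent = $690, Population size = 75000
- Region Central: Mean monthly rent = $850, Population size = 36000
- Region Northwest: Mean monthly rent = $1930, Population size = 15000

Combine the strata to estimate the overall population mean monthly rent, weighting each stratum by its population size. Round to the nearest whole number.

Σ Nₕ·x̄ₕ = 111300000
Σ Nₕ = 75000 + 36000 + 15000 = 126000
Overall mean = 111300000 / 126000 = 883.33333

883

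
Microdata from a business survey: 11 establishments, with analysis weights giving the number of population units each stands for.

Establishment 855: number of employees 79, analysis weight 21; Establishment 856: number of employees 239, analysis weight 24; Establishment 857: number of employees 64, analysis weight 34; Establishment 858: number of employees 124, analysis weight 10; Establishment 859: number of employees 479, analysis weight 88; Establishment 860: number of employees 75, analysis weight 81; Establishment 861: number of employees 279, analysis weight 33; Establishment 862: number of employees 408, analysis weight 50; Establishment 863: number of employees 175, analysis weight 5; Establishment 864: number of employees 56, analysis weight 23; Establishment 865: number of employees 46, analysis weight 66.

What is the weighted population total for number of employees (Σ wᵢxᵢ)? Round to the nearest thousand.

Weighted total = 79×21 + 239×24 + 64×34 + 124×10 + 479×88 + 75×81 + 279×33 + 408×50 + 175×5 + 56×23 + 46×66
  = 93844

94000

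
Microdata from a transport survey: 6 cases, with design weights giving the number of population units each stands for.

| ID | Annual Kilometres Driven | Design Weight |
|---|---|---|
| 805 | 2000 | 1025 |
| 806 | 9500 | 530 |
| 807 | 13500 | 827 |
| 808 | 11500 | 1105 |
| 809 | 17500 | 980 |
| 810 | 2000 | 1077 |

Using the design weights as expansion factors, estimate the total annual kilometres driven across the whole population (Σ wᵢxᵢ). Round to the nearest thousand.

50261000

Weighted total = 2000×1025 + 9500×530 + 13500×827 + 11500×1105 + 17500×980 + 2000×1077
  = 2050000 + 5035000 + 11164500 + 12707500 + 17150000 + 2154000 = 50261000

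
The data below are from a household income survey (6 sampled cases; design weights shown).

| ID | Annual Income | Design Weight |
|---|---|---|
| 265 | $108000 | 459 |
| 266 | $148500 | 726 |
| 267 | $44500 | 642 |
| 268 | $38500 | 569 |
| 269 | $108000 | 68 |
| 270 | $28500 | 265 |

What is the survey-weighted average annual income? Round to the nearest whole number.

Weighted sum = 108000×459 + 148500×726 + 44500×642 + 38500×569 + 108000×68 + 28500×265
  = 49572000 + 107811000 + 28569000 + 21906500 + 7344000 + 7552500 = 222755000
Sum of weights = 459 + 726 + 642 + 569 + 68 + 265 = 2729
Weighted mean = 222755000 / 2729 = 81625.137

81625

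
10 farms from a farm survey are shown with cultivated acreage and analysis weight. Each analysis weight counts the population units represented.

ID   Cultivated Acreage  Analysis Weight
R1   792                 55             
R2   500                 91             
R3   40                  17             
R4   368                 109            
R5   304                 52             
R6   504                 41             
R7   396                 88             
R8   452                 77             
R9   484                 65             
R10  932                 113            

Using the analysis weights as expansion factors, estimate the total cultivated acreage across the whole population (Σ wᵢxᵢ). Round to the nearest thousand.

373000

Weighted total = 792×55 + 500×91 + 40×17 + 368×109 + 304×52 + 504×41 + 396×88 + 452×77 + 484×65 + 932×113
  = 372752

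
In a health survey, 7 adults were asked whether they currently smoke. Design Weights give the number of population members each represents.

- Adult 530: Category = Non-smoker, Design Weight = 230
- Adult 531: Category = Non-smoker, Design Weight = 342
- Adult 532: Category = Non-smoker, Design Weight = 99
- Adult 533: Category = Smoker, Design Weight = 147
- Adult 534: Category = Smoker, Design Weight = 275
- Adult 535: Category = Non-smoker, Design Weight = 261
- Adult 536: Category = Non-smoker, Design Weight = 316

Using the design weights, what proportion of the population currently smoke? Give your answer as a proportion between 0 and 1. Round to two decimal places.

Sum of weights for 'Smoker' = 147 + 275 = 422
Total weight = 1670
Weighted proportion = 422 / 1670 = 0.25269461

0.25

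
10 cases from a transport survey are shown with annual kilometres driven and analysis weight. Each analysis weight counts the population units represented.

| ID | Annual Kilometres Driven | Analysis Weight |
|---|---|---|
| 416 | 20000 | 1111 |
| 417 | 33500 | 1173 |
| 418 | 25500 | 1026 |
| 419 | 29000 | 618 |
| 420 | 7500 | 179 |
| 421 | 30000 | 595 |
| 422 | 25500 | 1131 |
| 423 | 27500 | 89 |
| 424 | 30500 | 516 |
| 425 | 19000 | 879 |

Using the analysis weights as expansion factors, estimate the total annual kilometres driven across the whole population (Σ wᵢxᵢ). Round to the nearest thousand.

188520000

Weighted total = 20000×1111 + 33500×1173 + 25500×1026 + 29000×618 + 7500×179 + 30000×595 + 25500×1131 + 27500×89 + 30500×516 + 19000×879
  = 22220000 + 39295500 + 26163000 + 17922000 + 1342500 + 17850000 + 28840500 + 2447500 + 15738000 + 16701000 = 188520000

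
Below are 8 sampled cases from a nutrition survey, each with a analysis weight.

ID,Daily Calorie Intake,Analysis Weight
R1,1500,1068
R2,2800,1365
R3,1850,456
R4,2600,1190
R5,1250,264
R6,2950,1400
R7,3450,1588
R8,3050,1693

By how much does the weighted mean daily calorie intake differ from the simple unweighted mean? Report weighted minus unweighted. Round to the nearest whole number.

Unweighted sum = 1500 + 2800 + 1850 + 2600 + 1250 + 2950 + 3450 + 3050 = 19450
Unweighted mean = 19450 / 8 = 2431.25
Weighted sum = 1500×1068 + 2800×1365 + 1850×456 + 2600×1190 + 1250×264 + 2950×1400 + 3450×1588 + 3050×1693
  = 24463850
Sum of weights = 1068 + 1365 + 456 + 1190 + 264 + 1400 + 1588 + 1693 = 9024
Weighted mean = 24463850 / 9024 = 2710.9763
Difference (weighted minus unweighted) = 279.72629

280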